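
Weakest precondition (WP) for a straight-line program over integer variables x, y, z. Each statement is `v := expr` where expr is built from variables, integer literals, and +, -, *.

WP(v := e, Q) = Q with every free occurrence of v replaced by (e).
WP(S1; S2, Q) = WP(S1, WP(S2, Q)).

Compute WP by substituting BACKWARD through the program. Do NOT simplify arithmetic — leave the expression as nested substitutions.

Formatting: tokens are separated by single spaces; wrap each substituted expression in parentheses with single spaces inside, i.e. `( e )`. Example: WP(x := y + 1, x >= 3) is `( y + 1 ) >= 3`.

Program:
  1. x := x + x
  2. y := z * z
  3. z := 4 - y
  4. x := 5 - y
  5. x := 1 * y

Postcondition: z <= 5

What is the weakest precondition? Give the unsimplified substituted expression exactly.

post: z <= 5
stmt 5: x := 1 * y  -- replace 0 occurrence(s) of x with (1 * y)
  => z <= 5
stmt 4: x := 5 - y  -- replace 0 occurrence(s) of x with (5 - y)
  => z <= 5
stmt 3: z := 4 - y  -- replace 1 occurrence(s) of z with (4 - y)
  => ( 4 - y ) <= 5
stmt 2: y := z * z  -- replace 1 occurrence(s) of y with (z * z)
  => ( 4 - ( z * z ) ) <= 5
stmt 1: x := x + x  -- replace 0 occurrence(s) of x with (x + x)
  => ( 4 - ( z * z ) ) <= 5

Answer: ( 4 - ( z * z ) ) <= 5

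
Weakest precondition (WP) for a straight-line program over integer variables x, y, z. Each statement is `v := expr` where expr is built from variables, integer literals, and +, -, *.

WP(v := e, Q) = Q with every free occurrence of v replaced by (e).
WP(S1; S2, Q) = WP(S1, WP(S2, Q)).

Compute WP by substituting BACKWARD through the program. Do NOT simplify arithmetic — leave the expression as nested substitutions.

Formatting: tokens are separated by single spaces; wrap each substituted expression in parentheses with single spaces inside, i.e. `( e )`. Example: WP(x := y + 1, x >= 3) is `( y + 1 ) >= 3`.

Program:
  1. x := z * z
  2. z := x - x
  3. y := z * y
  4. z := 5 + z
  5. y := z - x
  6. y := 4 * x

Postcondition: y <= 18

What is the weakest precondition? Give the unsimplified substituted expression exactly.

Answer: ( 4 * ( z * z ) ) <= 18

Derivation:
post: y <= 18
stmt 6: y := 4 * x  -- replace 1 occurrence(s) of y with (4 * x)
  => ( 4 * x ) <= 18
stmt 5: y := z - x  -- replace 0 occurrence(s) of y with (z - x)
  => ( 4 * x ) <= 18
stmt 4: z := 5 + z  -- replace 0 occurrence(s) of z with (5 + z)
  => ( 4 * x ) <= 18
stmt 3: y := z * y  -- replace 0 occurrence(s) of y with (z * y)
  => ( 4 * x ) <= 18
stmt 2: z := x - x  -- replace 0 occurrence(s) of z with (x - x)
  => ( 4 * x ) <= 18
stmt 1: x := z * z  -- replace 1 occurrence(s) of x with (z * z)
  => ( 4 * ( z * z ) ) <= 18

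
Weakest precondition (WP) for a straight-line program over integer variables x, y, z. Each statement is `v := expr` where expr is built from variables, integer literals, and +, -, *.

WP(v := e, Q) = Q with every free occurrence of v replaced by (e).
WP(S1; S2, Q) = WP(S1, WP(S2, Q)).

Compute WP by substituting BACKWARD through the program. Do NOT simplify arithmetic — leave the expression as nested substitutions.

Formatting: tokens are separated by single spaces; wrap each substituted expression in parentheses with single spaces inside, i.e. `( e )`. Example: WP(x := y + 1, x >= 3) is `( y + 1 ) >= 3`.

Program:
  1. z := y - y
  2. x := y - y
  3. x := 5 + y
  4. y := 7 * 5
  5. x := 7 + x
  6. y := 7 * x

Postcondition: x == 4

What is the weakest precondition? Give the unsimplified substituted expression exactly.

post: x == 4
stmt 6: y := 7 * x  -- replace 0 occurrence(s) of y with (7 * x)
  => x == 4
stmt 5: x := 7 + x  -- replace 1 occurrence(s) of x with (7 + x)
  => ( 7 + x ) == 4
stmt 4: y := 7 * 5  -- replace 0 occurrence(s) of y with (7 * 5)
  => ( 7 + x ) == 4
stmt 3: x := 5 + y  -- replace 1 occurrence(s) of x with (5 + y)
  => ( 7 + ( 5 + y ) ) == 4
stmt 2: x := y - y  -- replace 0 occurrence(s) of x with (y - y)
  => ( 7 + ( 5 + y ) ) == 4
stmt 1: z := y - y  -- replace 0 occurrence(s) of z with (y - y)
  => ( 7 + ( 5 + y ) ) == 4

Answer: ( 7 + ( 5 + y ) ) == 4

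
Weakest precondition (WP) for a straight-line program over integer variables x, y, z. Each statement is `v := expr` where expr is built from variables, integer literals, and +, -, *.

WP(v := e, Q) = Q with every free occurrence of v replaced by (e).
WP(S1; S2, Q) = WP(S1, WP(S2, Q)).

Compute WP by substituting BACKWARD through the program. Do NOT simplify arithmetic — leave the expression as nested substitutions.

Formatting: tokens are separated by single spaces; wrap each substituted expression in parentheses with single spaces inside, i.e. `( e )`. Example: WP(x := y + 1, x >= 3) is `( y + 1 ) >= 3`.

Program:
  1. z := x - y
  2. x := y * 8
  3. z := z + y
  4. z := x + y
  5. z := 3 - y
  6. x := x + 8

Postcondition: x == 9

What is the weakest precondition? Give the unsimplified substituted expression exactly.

post: x == 9
stmt 6: x := x + 8  -- replace 1 occurrence(s) of x with (x + 8)
  => ( x + 8 ) == 9
stmt 5: z := 3 - y  -- replace 0 occurrence(s) of z with (3 - y)
  => ( x + 8 ) == 9
stmt 4: z := x + y  -- replace 0 occurrence(s) of z with (x + y)
  => ( x + 8 ) == 9
stmt 3: z := z + y  -- replace 0 occurrence(s) of z with (z + y)
  => ( x + 8 ) == 9
stmt 2: x := y * 8  -- replace 1 occurrence(s) of x with (y * 8)
  => ( ( y * 8 ) + 8 ) == 9
stmt 1: z := x - y  -- replace 0 occurrence(s) of z with (x - y)
  => ( ( y * 8 ) + 8 ) == 9

Answer: ( ( y * 8 ) + 8 ) == 9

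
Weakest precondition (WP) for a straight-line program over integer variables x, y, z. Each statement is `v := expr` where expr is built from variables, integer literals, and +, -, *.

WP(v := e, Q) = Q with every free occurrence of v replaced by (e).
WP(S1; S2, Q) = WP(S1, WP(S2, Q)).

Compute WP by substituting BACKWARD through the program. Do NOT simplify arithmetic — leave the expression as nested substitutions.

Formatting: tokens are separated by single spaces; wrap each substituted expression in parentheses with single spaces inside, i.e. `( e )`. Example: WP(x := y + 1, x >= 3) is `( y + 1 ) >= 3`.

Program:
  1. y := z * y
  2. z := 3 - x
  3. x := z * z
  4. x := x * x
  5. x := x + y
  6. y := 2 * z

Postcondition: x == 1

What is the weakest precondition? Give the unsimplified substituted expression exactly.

post: x == 1
stmt 6: y := 2 * z  -- replace 0 occurrence(s) of y with (2 * z)
  => x == 1
stmt 5: x := x + y  -- replace 1 occurrence(s) of x with (x + y)
  => ( x + y ) == 1
stmt 4: x := x * x  -- replace 1 occurrence(s) of x with (x * x)
  => ( ( x * x ) + y ) == 1
stmt 3: x := z * z  -- replace 2 occurrence(s) of x with (z * z)
  => ( ( ( z * z ) * ( z * z ) ) + y ) == 1
stmt 2: z := 3 - x  -- replace 4 occurrence(s) of z with (3 - x)
  => ( ( ( ( 3 - x ) * ( 3 - x ) ) * ( ( 3 - x ) * ( 3 - x ) ) ) + y ) == 1
stmt 1: y := z * y  -- replace 1 occurrence(s) of y with (z * y)
  => ( ( ( ( 3 - x ) * ( 3 - x ) ) * ( ( 3 - x ) * ( 3 - x ) ) ) + ( z * y ) ) == 1

Answer: ( ( ( ( 3 - x ) * ( 3 - x ) ) * ( ( 3 - x ) * ( 3 - x ) ) ) + ( z * y ) ) == 1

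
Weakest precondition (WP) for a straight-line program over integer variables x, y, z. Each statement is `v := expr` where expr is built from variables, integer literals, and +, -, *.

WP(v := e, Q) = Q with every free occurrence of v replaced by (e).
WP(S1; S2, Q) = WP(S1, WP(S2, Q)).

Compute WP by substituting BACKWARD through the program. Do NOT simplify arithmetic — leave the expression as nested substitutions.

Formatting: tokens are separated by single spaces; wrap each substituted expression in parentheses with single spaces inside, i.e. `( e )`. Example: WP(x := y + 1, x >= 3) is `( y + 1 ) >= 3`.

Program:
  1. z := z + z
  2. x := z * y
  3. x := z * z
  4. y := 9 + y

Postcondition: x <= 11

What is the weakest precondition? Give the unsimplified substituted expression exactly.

post: x <= 11
stmt 4: y := 9 + y  -- replace 0 occurrence(s) of y with (9 + y)
  => x <= 11
stmt 3: x := z * z  -- replace 1 occurrence(s) of x with (z * z)
  => ( z * z ) <= 11
stmt 2: x := z * y  -- replace 0 occurrence(s) of x with (z * y)
  => ( z * z ) <= 11
stmt 1: z := z + z  -- replace 2 occurrence(s) of z with (z + z)
  => ( ( z + z ) * ( z + z ) ) <= 11

Answer: ( ( z + z ) * ( z + z ) ) <= 11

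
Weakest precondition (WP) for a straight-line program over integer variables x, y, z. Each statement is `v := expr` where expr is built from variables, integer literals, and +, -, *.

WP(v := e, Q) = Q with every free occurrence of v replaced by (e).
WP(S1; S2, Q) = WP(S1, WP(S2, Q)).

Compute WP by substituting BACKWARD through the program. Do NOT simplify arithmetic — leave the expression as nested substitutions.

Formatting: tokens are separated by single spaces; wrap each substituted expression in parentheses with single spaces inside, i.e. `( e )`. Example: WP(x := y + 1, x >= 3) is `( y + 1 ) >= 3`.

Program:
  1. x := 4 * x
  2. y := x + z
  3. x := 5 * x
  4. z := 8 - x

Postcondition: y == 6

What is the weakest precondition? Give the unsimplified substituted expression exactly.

Answer: ( ( 4 * x ) + z ) == 6

Derivation:
post: y == 6
stmt 4: z := 8 - x  -- replace 0 occurrence(s) of z with (8 - x)
  => y == 6
stmt 3: x := 5 * x  -- replace 0 occurrence(s) of x with (5 * x)
  => y == 6
stmt 2: y := x + z  -- replace 1 occurrence(s) of y with (x + z)
  => ( x + z ) == 6
stmt 1: x := 4 * x  -- replace 1 occurrence(s) of x with (4 * x)
  => ( ( 4 * x ) + z ) == 6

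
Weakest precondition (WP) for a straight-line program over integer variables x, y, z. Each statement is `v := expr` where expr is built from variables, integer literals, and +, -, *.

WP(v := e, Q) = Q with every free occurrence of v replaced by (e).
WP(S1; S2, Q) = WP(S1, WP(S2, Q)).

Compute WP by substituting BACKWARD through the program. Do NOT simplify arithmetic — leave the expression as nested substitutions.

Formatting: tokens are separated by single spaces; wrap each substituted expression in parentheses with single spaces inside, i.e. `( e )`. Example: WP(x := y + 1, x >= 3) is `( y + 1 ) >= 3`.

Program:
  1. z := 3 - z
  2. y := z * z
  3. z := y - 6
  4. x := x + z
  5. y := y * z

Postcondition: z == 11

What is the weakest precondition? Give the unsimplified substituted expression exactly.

post: z == 11
stmt 5: y := y * z  -- replace 0 occurrence(s) of y with (y * z)
  => z == 11
stmt 4: x := x + z  -- replace 0 occurrence(s) of x with (x + z)
  => z == 11
stmt 3: z := y - 6  -- replace 1 occurrence(s) of z with (y - 6)
  => ( y - 6 ) == 11
stmt 2: y := z * z  -- replace 1 occurrence(s) of y with (z * z)
  => ( ( z * z ) - 6 ) == 11
stmt 1: z := 3 - z  -- replace 2 occurrence(s) of z with (3 - z)
  => ( ( ( 3 - z ) * ( 3 - z ) ) - 6 ) == 11

Answer: ( ( ( 3 - z ) * ( 3 - z ) ) - 6 ) == 11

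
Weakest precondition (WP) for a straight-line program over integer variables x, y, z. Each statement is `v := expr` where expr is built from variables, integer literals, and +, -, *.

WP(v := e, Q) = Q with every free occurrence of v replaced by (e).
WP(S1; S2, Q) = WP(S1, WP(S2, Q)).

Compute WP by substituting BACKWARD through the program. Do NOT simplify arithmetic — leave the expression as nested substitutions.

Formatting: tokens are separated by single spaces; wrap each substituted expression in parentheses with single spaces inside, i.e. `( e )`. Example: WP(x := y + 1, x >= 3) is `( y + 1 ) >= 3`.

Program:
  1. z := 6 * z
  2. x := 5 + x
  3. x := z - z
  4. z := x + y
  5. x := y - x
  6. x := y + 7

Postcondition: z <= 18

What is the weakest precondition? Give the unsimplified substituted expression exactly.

post: z <= 18
stmt 6: x := y + 7  -- replace 0 occurrence(s) of x with (y + 7)
  => z <= 18
stmt 5: x := y - x  -- replace 0 occurrence(s) of x with (y - x)
  => z <= 18
stmt 4: z := x + y  -- replace 1 occurrence(s) of z with (x + y)
  => ( x + y ) <= 18
stmt 3: x := z - z  -- replace 1 occurrence(s) of x with (z - z)
  => ( ( z - z ) + y ) <= 18
stmt 2: x := 5 + x  -- replace 0 occurrence(s) of x with (5 + x)
  => ( ( z - z ) + y ) <= 18
stmt 1: z := 6 * z  -- replace 2 occurrence(s) of z with (6 * z)
  => ( ( ( 6 * z ) - ( 6 * z ) ) + y ) <= 18

Answer: ( ( ( 6 * z ) - ( 6 * z ) ) + y ) <= 18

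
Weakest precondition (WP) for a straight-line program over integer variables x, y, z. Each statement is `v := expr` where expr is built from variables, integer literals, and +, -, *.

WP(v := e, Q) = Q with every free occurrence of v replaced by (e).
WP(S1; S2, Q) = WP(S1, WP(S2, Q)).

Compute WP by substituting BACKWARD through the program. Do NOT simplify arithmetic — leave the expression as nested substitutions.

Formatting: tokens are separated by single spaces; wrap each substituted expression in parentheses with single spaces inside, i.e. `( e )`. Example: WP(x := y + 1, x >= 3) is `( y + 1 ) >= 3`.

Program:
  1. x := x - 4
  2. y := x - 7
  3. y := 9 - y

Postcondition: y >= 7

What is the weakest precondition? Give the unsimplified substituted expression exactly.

Answer: ( 9 - ( ( x - 4 ) - 7 ) ) >= 7

Derivation:
post: y >= 7
stmt 3: y := 9 - y  -- replace 1 occurrence(s) of y with (9 - y)
  => ( 9 - y ) >= 7
stmt 2: y := x - 7  -- replace 1 occurrence(s) of y with (x - 7)
  => ( 9 - ( x - 7 ) ) >= 7
stmt 1: x := x - 4  -- replace 1 occurrence(s) of x with (x - 4)
  => ( 9 - ( ( x - 4 ) - 7 ) ) >= 7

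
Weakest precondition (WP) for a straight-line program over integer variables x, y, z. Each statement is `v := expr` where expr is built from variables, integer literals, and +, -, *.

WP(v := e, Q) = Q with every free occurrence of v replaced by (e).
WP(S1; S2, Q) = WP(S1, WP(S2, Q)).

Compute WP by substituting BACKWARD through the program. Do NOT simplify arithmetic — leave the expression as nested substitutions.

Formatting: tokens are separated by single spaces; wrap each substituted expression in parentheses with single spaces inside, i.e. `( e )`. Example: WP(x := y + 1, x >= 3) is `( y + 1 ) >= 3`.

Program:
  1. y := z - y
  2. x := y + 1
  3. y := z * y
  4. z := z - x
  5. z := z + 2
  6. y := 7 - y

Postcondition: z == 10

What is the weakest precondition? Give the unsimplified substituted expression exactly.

Answer: ( ( z - ( ( z - y ) + 1 ) ) + 2 ) == 10

Derivation:
post: z == 10
stmt 6: y := 7 - y  -- replace 0 occurrence(s) of y with (7 - y)
  => z == 10
stmt 5: z := z + 2  -- replace 1 occurrence(s) of z with (z + 2)
  => ( z + 2 ) == 10
stmt 4: z := z - x  -- replace 1 occurrence(s) of z with (z - x)
  => ( ( z - x ) + 2 ) == 10
stmt 3: y := z * y  -- replace 0 occurrence(s) of y with (z * y)
  => ( ( z - x ) + 2 ) == 10
stmt 2: x := y + 1  -- replace 1 occurrence(s) of x with (y + 1)
  => ( ( z - ( y + 1 ) ) + 2 ) == 10
stmt 1: y := z - y  -- replace 1 occurrence(s) of y with (z - y)
  => ( ( z - ( ( z - y ) + 1 ) ) + 2 ) == 10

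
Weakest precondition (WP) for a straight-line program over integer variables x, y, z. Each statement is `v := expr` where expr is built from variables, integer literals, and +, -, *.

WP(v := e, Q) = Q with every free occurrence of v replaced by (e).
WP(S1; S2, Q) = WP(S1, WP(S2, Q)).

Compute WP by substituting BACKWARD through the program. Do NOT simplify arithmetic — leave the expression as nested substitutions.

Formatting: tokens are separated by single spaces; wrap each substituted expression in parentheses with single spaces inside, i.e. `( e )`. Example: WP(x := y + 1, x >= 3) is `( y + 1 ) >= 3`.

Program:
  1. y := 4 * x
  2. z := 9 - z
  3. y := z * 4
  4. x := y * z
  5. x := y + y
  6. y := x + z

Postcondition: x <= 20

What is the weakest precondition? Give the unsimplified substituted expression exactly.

post: x <= 20
stmt 6: y := x + z  -- replace 0 occurrence(s) of y with (x + z)
  => x <= 20
stmt 5: x := y + y  -- replace 1 occurrence(s) of x with (y + y)
  => ( y + y ) <= 20
stmt 4: x := y * z  -- replace 0 occurrence(s) of x with (y * z)
  => ( y + y ) <= 20
stmt 3: y := z * 4  -- replace 2 occurrence(s) of y with (z * 4)
  => ( ( z * 4 ) + ( z * 4 ) ) <= 20
stmt 2: z := 9 - z  -- replace 2 occurrence(s) of z with (9 - z)
  => ( ( ( 9 - z ) * 4 ) + ( ( 9 - z ) * 4 ) ) <= 20
stmt 1: y := 4 * x  -- replace 0 occurrence(s) of y with (4 * x)
  => ( ( ( 9 - z ) * 4 ) + ( ( 9 - z ) * 4 ) ) <= 20

Answer: ( ( ( 9 - z ) * 4 ) + ( ( 9 - z ) * 4 ) ) <= 20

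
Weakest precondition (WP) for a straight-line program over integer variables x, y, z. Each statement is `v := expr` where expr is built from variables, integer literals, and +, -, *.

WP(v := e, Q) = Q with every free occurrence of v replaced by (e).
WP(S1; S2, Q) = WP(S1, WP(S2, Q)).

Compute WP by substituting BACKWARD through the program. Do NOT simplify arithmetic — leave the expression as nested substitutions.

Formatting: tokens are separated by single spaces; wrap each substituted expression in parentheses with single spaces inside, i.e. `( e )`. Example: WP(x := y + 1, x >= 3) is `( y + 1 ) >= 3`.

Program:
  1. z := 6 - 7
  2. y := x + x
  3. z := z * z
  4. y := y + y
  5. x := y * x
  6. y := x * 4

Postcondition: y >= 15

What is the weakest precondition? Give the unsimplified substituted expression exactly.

post: y >= 15
stmt 6: y := x * 4  -- replace 1 occurrence(s) of y with (x * 4)
  => ( x * 4 ) >= 15
stmt 5: x := y * x  -- replace 1 occurrence(s) of x with (y * x)
  => ( ( y * x ) * 4 ) >= 15
stmt 4: y := y + y  -- replace 1 occurrence(s) of y with (y + y)
  => ( ( ( y + y ) * x ) * 4 ) >= 15
stmt 3: z := z * z  -- replace 0 occurrence(s) of z with (z * z)
  => ( ( ( y + y ) * x ) * 4 ) >= 15
stmt 2: y := x + x  -- replace 2 occurrence(s) of y with (x + x)
  => ( ( ( ( x + x ) + ( x + x ) ) * x ) * 4 ) >= 15
stmt 1: z := 6 - 7  -- replace 0 occurrence(s) of z with (6 - 7)
  => ( ( ( ( x + x ) + ( x + x ) ) * x ) * 4 ) >= 15

Answer: ( ( ( ( x + x ) + ( x + x ) ) * x ) * 4 ) >= 15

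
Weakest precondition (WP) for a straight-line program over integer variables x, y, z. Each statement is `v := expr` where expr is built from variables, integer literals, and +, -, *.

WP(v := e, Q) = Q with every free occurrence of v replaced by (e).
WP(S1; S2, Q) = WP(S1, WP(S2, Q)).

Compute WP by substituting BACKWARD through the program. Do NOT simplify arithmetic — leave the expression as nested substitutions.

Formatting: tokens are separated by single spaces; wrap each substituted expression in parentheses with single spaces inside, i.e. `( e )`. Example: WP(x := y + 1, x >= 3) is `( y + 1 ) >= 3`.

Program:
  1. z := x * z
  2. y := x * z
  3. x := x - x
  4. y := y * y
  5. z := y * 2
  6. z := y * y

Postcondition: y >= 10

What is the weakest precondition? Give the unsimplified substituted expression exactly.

Answer: ( ( x * ( x * z ) ) * ( x * ( x * z ) ) ) >= 10

Derivation:
post: y >= 10
stmt 6: z := y * y  -- replace 0 occurrence(s) of z with (y * y)
  => y >= 10
stmt 5: z := y * 2  -- replace 0 occurrence(s) of z with (y * 2)
  => y >= 10
stmt 4: y := y * y  -- replace 1 occurrence(s) of y with (y * y)
  => ( y * y ) >= 10
stmt 3: x := x - x  -- replace 0 occurrence(s) of x with (x - x)
  => ( y * y ) >= 10
stmt 2: y := x * z  -- replace 2 occurrence(s) of y with (x * z)
  => ( ( x * z ) * ( x * z ) ) >= 10
stmt 1: z := x * z  -- replace 2 occurrence(s) of z with (x * z)
  => ( ( x * ( x * z ) ) * ( x * ( x * z ) ) ) >= 10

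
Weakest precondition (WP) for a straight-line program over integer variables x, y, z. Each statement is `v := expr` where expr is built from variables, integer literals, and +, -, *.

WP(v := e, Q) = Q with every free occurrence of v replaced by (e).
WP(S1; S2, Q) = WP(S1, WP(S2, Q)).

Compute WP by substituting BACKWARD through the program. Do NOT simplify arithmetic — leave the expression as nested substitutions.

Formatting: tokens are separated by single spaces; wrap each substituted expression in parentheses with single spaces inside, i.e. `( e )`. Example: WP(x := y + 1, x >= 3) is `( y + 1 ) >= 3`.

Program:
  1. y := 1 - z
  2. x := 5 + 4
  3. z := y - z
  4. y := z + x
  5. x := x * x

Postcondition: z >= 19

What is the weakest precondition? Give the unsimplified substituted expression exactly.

post: z >= 19
stmt 5: x := x * x  -- replace 0 occurrence(s) of x with (x * x)
  => z >= 19
stmt 4: y := z + x  -- replace 0 occurrence(s) of y with (z + x)
  => z >= 19
stmt 3: z := y - z  -- replace 1 occurrence(s) of z with (y - z)
  => ( y - z ) >= 19
stmt 2: x := 5 + 4  -- replace 0 occurrence(s) of x with (5 + 4)
  => ( y - z ) >= 19
stmt 1: y := 1 - z  -- replace 1 occurrence(s) of y with (1 - z)
  => ( ( 1 - z ) - z ) >= 19

Answer: ( ( 1 - z ) - z ) >= 19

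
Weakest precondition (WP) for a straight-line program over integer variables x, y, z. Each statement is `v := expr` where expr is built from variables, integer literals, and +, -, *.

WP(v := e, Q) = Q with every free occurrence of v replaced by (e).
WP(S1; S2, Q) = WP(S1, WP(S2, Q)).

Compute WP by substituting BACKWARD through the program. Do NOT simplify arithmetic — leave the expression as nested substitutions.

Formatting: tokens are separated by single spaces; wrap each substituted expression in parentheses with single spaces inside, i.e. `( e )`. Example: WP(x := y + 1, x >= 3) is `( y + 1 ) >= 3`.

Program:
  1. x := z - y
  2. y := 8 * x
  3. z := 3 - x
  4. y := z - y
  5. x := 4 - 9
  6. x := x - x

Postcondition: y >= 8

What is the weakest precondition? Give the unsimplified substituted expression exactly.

post: y >= 8
stmt 6: x := x - x  -- replace 0 occurrence(s) of x with (x - x)
  => y >= 8
stmt 5: x := 4 - 9  -- replace 0 occurrence(s) of x with (4 - 9)
  => y >= 8
stmt 4: y := z - y  -- replace 1 occurrence(s) of y with (z - y)
  => ( z - y ) >= 8
stmt 3: z := 3 - x  -- replace 1 occurrence(s) of z with (3 - x)
  => ( ( 3 - x ) - y ) >= 8
stmt 2: y := 8 * x  -- replace 1 occurrence(s) of y with (8 * x)
  => ( ( 3 - x ) - ( 8 * x ) ) >= 8
stmt 1: x := z - y  -- replace 2 occurrence(s) of x with (z - y)
  => ( ( 3 - ( z - y ) ) - ( 8 * ( z - y ) ) ) >= 8

Answer: ( ( 3 - ( z - y ) ) - ( 8 * ( z - y ) ) ) >= 8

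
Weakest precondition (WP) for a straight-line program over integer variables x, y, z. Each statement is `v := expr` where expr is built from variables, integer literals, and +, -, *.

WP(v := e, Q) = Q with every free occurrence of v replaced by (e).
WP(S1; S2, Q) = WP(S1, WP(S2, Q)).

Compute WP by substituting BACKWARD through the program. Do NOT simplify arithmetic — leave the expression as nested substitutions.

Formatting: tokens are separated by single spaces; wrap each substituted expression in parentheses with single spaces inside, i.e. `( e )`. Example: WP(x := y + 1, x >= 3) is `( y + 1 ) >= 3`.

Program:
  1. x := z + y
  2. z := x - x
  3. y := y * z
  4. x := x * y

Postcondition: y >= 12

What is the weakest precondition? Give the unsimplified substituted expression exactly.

Answer: ( y * ( ( z + y ) - ( z + y ) ) ) >= 12

Derivation:
post: y >= 12
stmt 4: x := x * y  -- replace 0 occurrence(s) of x with (x * y)
  => y >= 12
stmt 3: y := y * z  -- replace 1 occurrence(s) of y with (y * z)
  => ( y * z ) >= 12
stmt 2: z := x - x  -- replace 1 occurrence(s) of z with (x - x)
  => ( y * ( x - x ) ) >= 12
stmt 1: x := z + y  -- replace 2 occurrence(s) of x with (z + y)
  => ( y * ( ( z + y ) - ( z + y ) ) ) >= 12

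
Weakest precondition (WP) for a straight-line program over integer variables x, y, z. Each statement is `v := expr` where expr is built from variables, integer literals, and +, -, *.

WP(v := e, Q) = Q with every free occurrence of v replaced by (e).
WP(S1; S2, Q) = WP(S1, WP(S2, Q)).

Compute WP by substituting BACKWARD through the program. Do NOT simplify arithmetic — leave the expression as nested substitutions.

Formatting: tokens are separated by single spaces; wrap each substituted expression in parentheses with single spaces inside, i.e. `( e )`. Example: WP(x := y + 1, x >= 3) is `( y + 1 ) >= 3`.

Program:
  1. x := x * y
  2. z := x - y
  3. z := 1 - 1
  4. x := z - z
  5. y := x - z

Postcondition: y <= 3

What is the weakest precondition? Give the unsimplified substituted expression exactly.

post: y <= 3
stmt 5: y := x - z  -- replace 1 occurrence(s) of y with (x - z)
  => ( x - z ) <= 3
stmt 4: x := z - z  -- replace 1 occurrence(s) of x with (z - z)
  => ( ( z - z ) - z ) <= 3
stmt 3: z := 1 - 1  -- replace 3 occurrence(s) of z with (1 - 1)
  => ( ( ( 1 - 1 ) - ( 1 - 1 ) ) - ( 1 - 1 ) ) <= 3
stmt 2: z := x - y  -- replace 0 occurrence(s) of z with (x - y)
  => ( ( ( 1 - 1 ) - ( 1 - 1 ) ) - ( 1 - 1 ) ) <= 3
stmt 1: x := x * y  -- replace 0 occurrence(s) of x with (x * y)
  => ( ( ( 1 - 1 ) - ( 1 - 1 ) ) - ( 1 - 1 ) ) <= 3

Answer: ( ( ( 1 - 1 ) - ( 1 - 1 ) ) - ( 1 - 1 ) ) <= 3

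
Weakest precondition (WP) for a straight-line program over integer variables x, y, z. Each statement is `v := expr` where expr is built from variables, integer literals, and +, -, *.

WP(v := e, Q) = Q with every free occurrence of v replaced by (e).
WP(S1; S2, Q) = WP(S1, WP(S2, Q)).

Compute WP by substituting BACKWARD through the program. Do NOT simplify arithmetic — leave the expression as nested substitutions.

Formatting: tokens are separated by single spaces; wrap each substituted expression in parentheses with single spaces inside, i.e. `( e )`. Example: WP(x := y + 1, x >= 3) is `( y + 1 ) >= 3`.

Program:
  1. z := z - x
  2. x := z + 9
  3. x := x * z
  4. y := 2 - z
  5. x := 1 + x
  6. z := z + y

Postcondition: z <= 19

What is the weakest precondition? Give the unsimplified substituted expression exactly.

Answer: ( ( z - x ) + ( 2 - ( z - x ) ) ) <= 19

Derivation:
post: z <= 19
stmt 6: z := z + y  -- replace 1 occurrence(s) of z with (z + y)
  => ( z + y ) <= 19
stmt 5: x := 1 + x  -- replace 0 occurrence(s) of x with (1 + x)
  => ( z + y ) <= 19
stmt 4: y := 2 - z  -- replace 1 occurrence(s) of y with (2 - z)
  => ( z + ( 2 - z ) ) <= 19
stmt 3: x := x * z  -- replace 0 occurrence(s) of x with (x * z)
  => ( z + ( 2 - z ) ) <= 19
stmt 2: x := z + 9  -- replace 0 occurrence(s) of x with (z + 9)
  => ( z + ( 2 - z ) ) <= 19
stmt 1: z := z - x  -- replace 2 occurrence(s) of z with (z - x)
  => ( ( z - x ) + ( 2 - ( z - x ) ) ) <= 19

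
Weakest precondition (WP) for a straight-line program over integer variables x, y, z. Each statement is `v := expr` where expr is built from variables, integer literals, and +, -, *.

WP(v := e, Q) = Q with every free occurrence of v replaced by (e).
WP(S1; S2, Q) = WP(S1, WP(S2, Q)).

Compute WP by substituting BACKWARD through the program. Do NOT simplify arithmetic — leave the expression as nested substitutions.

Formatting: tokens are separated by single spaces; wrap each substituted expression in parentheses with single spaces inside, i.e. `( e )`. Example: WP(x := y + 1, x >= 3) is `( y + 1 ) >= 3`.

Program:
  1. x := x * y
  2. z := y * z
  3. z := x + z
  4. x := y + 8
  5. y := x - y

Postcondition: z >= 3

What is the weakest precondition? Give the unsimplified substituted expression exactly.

post: z >= 3
stmt 5: y := x - y  -- replace 0 occurrence(s) of y with (x - y)
  => z >= 3
stmt 4: x := y + 8  -- replace 0 occurrence(s) of x with (y + 8)
  => z >= 3
stmt 3: z := x + z  -- replace 1 occurrence(s) of z with (x + z)
  => ( x + z ) >= 3
stmt 2: z := y * z  -- replace 1 occurrence(s) of z with (y * z)
  => ( x + ( y * z ) ) >= 3
stmt 1: x := x * y  -- replace 1 occurrence(s) of x with (x * y)
  => ( ( x * y ) + ( y * z ) ) >= 3

Answer: ( ( x * y ) + ( y * z ) ) >= 3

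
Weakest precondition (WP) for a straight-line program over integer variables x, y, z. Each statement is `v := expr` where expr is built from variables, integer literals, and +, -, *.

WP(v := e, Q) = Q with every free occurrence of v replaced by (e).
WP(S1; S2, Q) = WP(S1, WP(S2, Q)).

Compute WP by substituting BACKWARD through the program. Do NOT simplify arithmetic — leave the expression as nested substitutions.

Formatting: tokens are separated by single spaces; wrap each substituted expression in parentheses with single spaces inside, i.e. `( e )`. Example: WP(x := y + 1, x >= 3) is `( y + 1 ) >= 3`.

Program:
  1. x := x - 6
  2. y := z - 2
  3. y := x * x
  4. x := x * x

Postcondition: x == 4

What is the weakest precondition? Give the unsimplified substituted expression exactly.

post: x == 4
stmt 4: x := x * x  -- replace 1 occurrence(s) of x with (x * x)
  => ( x * x ) == 4
stmt 3: y := x * x  -- replace 0 occurrence(s) of y with (x * x)
  => ( x * x ) == 4
stmt 2: y := z - 2  -- replace 0 occurrence(s) of y with (z - 2)
  => ( x * x ) == 4
stmt 1: x := x - 6  -- replace 2 occurrence(s) of x with (x - 6)
  => ( ( x - 6 ) * ( x - 6 ) ) == 4

Answer: ( ( x - 6 ) * ( x - 6 ) ) == 4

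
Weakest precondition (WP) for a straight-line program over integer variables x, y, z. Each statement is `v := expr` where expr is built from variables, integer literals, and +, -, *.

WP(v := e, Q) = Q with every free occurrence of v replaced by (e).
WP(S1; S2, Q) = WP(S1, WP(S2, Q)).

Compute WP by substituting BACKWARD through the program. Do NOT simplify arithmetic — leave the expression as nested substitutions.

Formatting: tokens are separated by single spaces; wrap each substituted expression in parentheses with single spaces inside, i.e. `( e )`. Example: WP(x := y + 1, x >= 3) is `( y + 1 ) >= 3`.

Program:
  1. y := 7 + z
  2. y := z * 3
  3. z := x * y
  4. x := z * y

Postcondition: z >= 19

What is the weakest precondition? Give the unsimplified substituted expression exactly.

Answer: ( x * ( z * 3 ) ) >= 19

Derivation:
post: z >= 19
stmt 4: x := z * y  -- replace 0 occurrence(s) of x with (z * y)
  => z >= 19
stmt 3: z := x * y  -- replace 1 occurrence(s) of z with (x * y)
  => ( x * y ) >= 19
stmt 2: y := z * 3  -- replace 1 occurrence(s) of y with (z * 3)
  => ( x * ( z * 3 ) ) >= 19
stmt 1: y := 7 + z  -- replace 0 occurrence(s) of y with (7 + z)
  => ( x * ( z * 3 ) ) >= 19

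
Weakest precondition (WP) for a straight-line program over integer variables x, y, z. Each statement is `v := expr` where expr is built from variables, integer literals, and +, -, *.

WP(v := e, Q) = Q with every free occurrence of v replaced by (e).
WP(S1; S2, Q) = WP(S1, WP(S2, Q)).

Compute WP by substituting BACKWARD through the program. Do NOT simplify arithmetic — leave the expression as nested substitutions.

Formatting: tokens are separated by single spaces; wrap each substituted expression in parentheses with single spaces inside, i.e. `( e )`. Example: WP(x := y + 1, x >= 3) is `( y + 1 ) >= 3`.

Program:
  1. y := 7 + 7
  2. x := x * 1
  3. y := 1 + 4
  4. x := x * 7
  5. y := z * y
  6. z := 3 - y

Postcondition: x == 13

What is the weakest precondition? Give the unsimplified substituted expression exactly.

Answer: ( ( x * 1 ) * 7 ) == 13

Derivation:
post: x == 13
stmt 6: z := 3 - y  -- replace 0 occurrence(s) of z with (3 - y)
  => x == 13
stmt 5: y := z * y  -- replace 0 occurrence(s) of y with (z * y)
  => x == 13
stmt 4: x := x * 7  -- replace 1 occurrence(s) of x with (x * 7)
  => ( x * 7 ) == 13
stmt 3: y := 1 + 4  -- replace 0 occurrence(s) of y with (1 + 4)
  => ( x * 7 ) == 13
stmt 2: x := x * 1  -- replace 1 occurrence(s) of x with (x * 1)
  => ( ( x * 1 ) * 7 ) == 13
stmt 1: y := 7 + 7  -- replace 0 occurrence(s) of y with (7 + 7)
  => ( ( x * 1 ) * 7 ) == 13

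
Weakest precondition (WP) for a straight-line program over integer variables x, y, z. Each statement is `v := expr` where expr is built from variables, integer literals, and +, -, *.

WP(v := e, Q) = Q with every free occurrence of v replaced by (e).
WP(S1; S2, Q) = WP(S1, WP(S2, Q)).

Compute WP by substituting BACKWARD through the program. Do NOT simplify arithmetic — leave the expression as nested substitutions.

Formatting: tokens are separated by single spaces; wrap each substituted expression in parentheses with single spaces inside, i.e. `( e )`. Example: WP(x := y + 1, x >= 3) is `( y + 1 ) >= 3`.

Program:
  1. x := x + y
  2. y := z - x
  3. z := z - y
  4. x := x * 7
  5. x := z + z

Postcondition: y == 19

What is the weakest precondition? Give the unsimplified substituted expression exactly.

Answer: ( z - ( x + y ) ) == 19

Derivation:
post: y == 19
stmt 5: x := z + z  -- replace 0 occurrence(s) of x with (z + z)
  => y == 19
stmt 4: x := x * 7  -- replace 0 occurrence(s) of x with (x * 7)
  => y == 19
stmt 3: z := z - y  -- replace 0 occurrence(s) of z with (z - y)
  => y == 19
stmt 2: y := z - x  -- replace 1 occurrence(s) of y with (z - x)
  => ( z - x ) == 19
stmt 1: x := x + y  -- replace 1 occurrence(s) of x with (x + y)
  => ( z - ( x + y ) ) == 19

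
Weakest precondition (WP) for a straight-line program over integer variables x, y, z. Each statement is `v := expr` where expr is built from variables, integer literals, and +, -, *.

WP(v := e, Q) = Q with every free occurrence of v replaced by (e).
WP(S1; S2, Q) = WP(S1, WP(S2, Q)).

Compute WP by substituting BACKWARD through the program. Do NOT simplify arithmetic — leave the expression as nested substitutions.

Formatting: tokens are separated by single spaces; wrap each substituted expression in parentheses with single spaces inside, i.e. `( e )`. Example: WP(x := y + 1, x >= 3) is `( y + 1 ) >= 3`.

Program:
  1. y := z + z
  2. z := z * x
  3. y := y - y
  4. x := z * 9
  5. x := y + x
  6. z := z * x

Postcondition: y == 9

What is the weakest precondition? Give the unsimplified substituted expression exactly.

post: y == 9
stmt 6: z := z * x  -- replace 0 occurrence(s) of z with (z * x)
  => y == 9
stmt 5: x := y + x  -- replace 0 occurrence(s) of x with (y + x)
  => y == 9
stmt 4: x := z * 9  -- replace 0 occurrence(s) of x with (z * 9)
  => y == 9
stmt 3: y := y - y  -- replace 1 occurrence(s) of y with (y - y)
  => ( y - y ) == 9
stmt 2: z := z * x  -- replace 0 occurrence(s) of z with (z * x)
  => ( y - y ) == 9
stmt 1: y := z + z  -- replace 2 occurrence(s) of y with (z + z)
  => ( ( z + z ) - ( z + z ) ) == 9

Answer: ( ( z + z ) - ( z + z ) ) == 9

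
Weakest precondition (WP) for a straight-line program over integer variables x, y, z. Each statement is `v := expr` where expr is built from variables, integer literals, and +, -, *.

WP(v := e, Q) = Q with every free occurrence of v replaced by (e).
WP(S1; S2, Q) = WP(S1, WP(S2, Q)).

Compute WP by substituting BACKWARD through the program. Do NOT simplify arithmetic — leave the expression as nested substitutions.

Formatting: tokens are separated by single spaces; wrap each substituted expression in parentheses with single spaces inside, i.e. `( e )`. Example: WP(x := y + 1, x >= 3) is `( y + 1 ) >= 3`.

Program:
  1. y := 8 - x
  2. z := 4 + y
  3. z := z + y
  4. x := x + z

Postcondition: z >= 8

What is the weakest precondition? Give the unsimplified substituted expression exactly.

Answer: ( ( 4 + ( 8 - x ) ) + ( 8 - x ) ) >= 8

Derivation:
post: z >= 8
stmt 4: x := x + z  -- replace 0 occurrence(s) of x with (x + z)
  => z >= 8
stmt 3: z := z + y  -- replace 1 occurrence(s) of z with (z + y)
  => ( z + y ) >= 8
stmt 2: z := 4 + y  -- replace 1 occurrence(s) of z with (4 + y)
  => ( ( 4 + y ) + y ) >= 8
stmt 1: y := 8 - x  -- replace 2 occurrence(s) of y with (8 - x)
  => ( ( 4 + ( 8 - x ) ) + ( 8 - x ) ) >= 8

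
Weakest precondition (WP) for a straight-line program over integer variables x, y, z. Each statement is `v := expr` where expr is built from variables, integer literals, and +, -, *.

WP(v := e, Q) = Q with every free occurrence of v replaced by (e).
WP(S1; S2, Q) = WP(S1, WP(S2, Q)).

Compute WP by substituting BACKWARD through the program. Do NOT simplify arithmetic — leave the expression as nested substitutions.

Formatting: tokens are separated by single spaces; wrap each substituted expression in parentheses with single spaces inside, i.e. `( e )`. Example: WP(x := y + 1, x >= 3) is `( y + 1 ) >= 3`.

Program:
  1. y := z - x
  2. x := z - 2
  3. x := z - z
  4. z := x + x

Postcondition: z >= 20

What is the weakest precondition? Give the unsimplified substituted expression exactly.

Answer: ( ( z - z ) + ( z - z ) ) >= 20

Derivation:
post: z >= 20
stmt 4: z := x + x  -- replace 1 occurrence(s) of z with (x + x)
  => ( x + x ) >= 20
stmt 3: x := z - z  -- replace 2 occurrence(s) of x with (z - z)
  => ( ( z - z ) + ( z - z ) ) >= 20
stmt 2: x := z - 2  -- replace 0 occurrence(s) of x with (z - 2)
  => ( ( z - z ) + ( z - z ) ) >= 20
stmt 1: y := z - x  -- replace 0 occurrence(s) of y with (z - x)
  => ( ( z - z ) + ( z - z ) ) >= 20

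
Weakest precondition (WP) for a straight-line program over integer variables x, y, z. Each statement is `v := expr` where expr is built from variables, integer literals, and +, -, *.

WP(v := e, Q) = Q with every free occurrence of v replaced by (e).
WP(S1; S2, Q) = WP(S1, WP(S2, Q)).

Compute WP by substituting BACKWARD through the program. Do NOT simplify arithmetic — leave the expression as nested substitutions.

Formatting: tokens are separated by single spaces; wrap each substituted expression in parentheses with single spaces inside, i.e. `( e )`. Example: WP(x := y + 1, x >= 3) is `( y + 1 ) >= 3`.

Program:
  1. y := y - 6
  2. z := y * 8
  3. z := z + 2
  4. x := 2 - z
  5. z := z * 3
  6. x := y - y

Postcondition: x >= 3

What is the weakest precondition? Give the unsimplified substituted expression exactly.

Answer: ( ( y - 6 ) - ( y - 6 ) ) >= 3

Derivation:
post: x >= 3
stmt 6: x := y - y  -- replace 1 occurrence(s) of x with (y - y)
  => ( y - y ) >= 3
stmt 5: z := z * 3  -- replace 0 occurrence(s) of z with (z * 3)
  => ( y - y ) >= 3
stmt 4: x := 2 - z  -- replace 0 occurrence(s) of x with (2 - z)
  => ( y - y ) >= 3
stmt 3: z := z + 2  -- replace 0 occurrence(s) of z with (z + 2)
  => ( y - y ) >= 3
stmt 2: z := y * 8  -- replace 0 occurrence(s) of z with (y * 8)
  => ( y - y ) >= 3
stmt 1: y := y - 6  -- replace 2 occurrence(s) of y with (y - 6)
  => ( ( y - 6 ) - ( y - 6 ) ) >= 3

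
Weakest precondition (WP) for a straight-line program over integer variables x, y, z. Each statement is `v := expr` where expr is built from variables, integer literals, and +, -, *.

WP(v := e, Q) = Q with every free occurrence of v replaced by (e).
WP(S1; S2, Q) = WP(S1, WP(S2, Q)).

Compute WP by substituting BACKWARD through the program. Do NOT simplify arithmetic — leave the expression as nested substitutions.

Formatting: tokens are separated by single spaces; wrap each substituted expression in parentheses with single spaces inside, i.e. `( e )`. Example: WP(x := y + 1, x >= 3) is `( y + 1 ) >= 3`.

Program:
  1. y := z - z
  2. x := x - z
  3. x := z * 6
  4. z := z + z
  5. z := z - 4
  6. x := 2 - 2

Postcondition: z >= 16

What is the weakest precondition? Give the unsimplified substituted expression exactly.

Answer: ( ( z + z ) - 4 ) >= 16

Derivation:
post: z >= 16
stmt 6: x := 2 - 2  -- replace 0 occurrence(s) of x with (2 - 2)
  => z >= 16
stmt 5: z := z - 4  -- replace 1 occurrence(s) of z with (z - 4)
  => ( z - 4 ) >= 16
stmt 4: z := z + z  -- replace 1 occurrence(s) of z with (z + z)
  => ( ( z + z ) - 4 ) >= 16
stmt 3: x := z * 6  -- replace 0 occurrence(s) of x with (z * 6)
  => ( ( z + z ) - 4 ) >= 16
stmt 2: x := x - z  -- replace 0 occurrence(s) of x with (x - z)
  => ( ( z + z ) - 4 ) >= 16
stmt 1: y := z - z  -- replace 0 occurrence(s) of y with (z - z)
  => ( ( z + z ) - 4 ) >= 16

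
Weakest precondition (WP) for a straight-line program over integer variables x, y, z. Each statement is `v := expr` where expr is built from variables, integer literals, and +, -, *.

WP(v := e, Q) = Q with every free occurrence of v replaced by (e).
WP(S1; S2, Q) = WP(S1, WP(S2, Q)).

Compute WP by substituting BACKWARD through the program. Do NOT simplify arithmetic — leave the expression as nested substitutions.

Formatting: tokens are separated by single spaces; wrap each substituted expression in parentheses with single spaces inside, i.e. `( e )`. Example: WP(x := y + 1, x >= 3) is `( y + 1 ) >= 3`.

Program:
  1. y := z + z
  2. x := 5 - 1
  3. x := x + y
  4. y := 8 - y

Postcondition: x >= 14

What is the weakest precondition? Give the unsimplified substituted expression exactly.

Answer: ( ( 5 - 1 ) + ( z + z ) ) >= 14

Derivation:
post: x >= 14
stmt 4: y := 8 - y  -- replace 0 occurrence(s) of y with (8 - y)
  => x >= 14
stmt 3: x := x + y  -- replace 1 occurrence(s) of x with (x + y)
  => ( x + y ) >= 14
stmt 2: x := 5 - 1  -- replace 1 occurrence(s) of x with (5 - 1)
  => ( ( 5 - 1 ) + y ) >= 14
stmt 1: y := z + z  -- replace 1 occurrence(s) of y with (z + z)
  => ( ( 5 - 1 ) + ( z + z ) ) >= 14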